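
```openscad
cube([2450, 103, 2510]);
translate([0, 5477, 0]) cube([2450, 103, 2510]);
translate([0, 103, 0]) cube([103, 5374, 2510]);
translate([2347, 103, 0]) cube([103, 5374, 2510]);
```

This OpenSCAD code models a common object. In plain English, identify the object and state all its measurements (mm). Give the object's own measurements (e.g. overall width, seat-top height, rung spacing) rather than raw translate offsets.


The wall frame of a small rectangular building: four walls, each 2510 mm tall and 103 mm thick, enclosing a footprint 2450 mm (x) by 5580 mm (y) outside-to-outside, with no floor or roof. The front and back walls (the −y and +y sides) span the full width; the two side walls fit between them.


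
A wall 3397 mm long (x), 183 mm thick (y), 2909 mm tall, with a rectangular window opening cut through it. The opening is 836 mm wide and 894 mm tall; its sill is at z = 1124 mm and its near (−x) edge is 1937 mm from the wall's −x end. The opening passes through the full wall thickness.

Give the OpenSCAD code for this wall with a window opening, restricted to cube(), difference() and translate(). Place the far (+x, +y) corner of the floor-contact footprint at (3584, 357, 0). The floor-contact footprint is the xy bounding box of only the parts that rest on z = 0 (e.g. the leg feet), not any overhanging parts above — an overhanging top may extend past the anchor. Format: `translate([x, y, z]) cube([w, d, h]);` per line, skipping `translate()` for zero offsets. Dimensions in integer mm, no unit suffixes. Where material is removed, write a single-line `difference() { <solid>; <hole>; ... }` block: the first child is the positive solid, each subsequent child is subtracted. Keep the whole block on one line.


difference() { translate([187, 174, 0]) cube([3397, 183, 2909]); translate([2124, 174, 1124]) cube([836, 183, 894]); }


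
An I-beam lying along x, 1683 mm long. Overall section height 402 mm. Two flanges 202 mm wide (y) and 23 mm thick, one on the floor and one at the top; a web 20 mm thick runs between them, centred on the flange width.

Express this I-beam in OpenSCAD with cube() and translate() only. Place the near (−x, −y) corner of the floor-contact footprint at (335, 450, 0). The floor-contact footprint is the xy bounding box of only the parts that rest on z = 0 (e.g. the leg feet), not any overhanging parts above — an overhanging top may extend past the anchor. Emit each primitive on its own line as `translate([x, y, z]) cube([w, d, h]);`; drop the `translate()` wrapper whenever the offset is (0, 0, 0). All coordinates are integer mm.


translate([335, 450, 0]) cube([1683, 202, 23]);
translate([335, 541, 23]) cube([1683, 20, 356]);
translate([335, 450, 379]) cube([1683, 202, 23]);


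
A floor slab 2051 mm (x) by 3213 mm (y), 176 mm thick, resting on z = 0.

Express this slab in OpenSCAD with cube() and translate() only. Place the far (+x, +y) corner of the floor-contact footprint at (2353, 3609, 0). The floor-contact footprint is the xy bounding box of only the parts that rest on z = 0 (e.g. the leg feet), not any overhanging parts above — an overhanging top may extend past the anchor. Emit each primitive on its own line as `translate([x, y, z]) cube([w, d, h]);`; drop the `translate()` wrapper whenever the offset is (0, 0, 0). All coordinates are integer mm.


translate([302, 396, 0]) cube([2051, 3213, 176]);


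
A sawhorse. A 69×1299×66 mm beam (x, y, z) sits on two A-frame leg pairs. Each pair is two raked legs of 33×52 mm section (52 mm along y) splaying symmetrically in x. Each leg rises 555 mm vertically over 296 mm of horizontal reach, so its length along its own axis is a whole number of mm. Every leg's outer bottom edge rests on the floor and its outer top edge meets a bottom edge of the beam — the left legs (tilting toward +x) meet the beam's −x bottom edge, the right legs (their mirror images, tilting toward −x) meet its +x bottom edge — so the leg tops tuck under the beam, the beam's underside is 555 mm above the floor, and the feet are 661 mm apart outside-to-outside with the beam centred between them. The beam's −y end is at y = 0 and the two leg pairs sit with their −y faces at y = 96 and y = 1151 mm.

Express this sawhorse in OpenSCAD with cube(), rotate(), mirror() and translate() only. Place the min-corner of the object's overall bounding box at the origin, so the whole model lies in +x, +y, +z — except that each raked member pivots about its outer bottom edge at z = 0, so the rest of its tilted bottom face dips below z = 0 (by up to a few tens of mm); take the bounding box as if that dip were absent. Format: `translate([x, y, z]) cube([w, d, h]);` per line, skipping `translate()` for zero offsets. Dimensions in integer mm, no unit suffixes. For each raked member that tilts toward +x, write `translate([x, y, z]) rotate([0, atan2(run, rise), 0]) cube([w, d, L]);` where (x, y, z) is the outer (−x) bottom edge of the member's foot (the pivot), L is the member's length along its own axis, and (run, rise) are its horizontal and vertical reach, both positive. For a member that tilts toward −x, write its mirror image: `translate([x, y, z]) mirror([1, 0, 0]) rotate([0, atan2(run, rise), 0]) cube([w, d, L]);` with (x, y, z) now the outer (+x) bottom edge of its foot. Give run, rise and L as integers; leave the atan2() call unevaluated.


translate([296, 0, 555]) cube([69, 1299, 66]);
translate([0, 96, 0]) rotate([0, atan2(296, 555), 0]) cube([33, 52, 629]);
translate([661, 96, 0]) mirror([1, 0, 0]) rotate([0, atan2(296, 555), 0]) cube([33, 52, 629]);
translate([0, 1151, 0]) rotate([0, atan2(296, 555), 0]) cube([33, 52, 629]);
translate([661, 1151, 0]) mirror([1, 0, 0]) rotate([0, atan2(296, 555), 0]) cube([33, 52, 629]);


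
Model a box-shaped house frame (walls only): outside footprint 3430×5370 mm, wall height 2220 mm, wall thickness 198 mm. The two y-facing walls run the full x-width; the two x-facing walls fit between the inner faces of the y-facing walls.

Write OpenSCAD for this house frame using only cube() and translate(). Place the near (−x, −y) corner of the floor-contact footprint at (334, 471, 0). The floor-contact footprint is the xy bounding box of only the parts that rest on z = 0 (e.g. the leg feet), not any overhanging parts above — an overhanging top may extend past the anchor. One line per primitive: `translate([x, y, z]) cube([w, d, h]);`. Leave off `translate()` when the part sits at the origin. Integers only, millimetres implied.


translate([334, 471, 0]) cube([3430, 198, 2220]);
translate([334, 5643, 0]) cube([3430, 198, 2220]);
translate([334, 669, 0]) cube([198, 4974, 2220]);
translate([3566, 669, 0]) cube([198, 4974, 2220]);


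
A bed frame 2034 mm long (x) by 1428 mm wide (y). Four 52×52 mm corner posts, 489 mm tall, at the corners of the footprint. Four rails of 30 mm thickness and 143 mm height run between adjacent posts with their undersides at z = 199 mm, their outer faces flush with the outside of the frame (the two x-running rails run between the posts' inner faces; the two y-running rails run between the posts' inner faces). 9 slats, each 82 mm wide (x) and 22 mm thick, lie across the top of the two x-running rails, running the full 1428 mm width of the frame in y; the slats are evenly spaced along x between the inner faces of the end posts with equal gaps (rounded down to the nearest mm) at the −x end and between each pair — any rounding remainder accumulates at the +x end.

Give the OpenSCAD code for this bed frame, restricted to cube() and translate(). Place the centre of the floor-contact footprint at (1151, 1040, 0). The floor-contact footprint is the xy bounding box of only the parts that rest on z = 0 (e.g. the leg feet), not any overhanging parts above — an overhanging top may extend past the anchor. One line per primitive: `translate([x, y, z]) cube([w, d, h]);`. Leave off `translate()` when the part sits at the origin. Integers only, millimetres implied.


// slat z = rail_z + rail_h = 199 + 143 = 342
// slat gap = ⌊(1930 − 9·82) / 10⌋ = 119
translate([134, 326, 0]) cube([52, 52, 489]);
translate([134, 1702, 0]) cube([52, 52, 489]);
translate([2116, 326, 0]) cube([52, 52, 489]);
translate([2116, 1702, 0]) cube([52, 52, 489]);
translate([186, 326, 199]) cube([1930, 30, 143]);
translate([186, 1724, 199]) cube([1930, 30, 143]);
translate([134, 378, 199]) cube([30, 1324, 143]);
translate([2138, 378, 199]) cube([30, 1324, 143]);
translate([305, 326, 342]) cube([82, 1428, 22]);
translate([506, 326, 342]) cube([82, 1428, 22]);
translate([707, 326, 342]) cube([82, 1428, 22]);
translate([908, 326, 342]) cube([82, 1428, 22]);
translate([1109, 326, 342]) cube([82, 1428, 22]);
translate([1310, 326, 342]) cube([82, 1428, 22]);
translate([1511, 326, 342]) cube([82, 1428, 22]);
translate([1712, 326, 342]) cube([82, 1428, 22]);
translate([1913, 326, 342]) cube([82, 1428, 22]);


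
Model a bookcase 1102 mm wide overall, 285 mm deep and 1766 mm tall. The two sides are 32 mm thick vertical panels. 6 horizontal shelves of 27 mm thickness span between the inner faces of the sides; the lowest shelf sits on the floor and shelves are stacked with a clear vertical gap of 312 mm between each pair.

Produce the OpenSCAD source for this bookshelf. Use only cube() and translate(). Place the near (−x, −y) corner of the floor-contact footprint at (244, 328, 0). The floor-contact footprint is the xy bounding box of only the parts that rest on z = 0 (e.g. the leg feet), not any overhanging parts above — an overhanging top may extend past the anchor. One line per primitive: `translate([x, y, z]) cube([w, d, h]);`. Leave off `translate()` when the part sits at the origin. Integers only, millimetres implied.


translate([244, 328, 0]) cube([32, 285, 1766]);
translate([1314, 328, 0]) cube([32, 285, 1766]);
translate([276, 328, 0]) cube([1038, 285, 27]);
translate([276, 328, 339]) cube([1038, 285, 27]);
translate([276, 328, 678]) cube([1038, 285, 27]);
translate([276, 328, 1017]) cube([1038, 285, 27]);
translate([276, 328, 1356]) cube([1038, 285, 27]);
translate([276, 328, 1695]) cube([1038, 285, 27]);


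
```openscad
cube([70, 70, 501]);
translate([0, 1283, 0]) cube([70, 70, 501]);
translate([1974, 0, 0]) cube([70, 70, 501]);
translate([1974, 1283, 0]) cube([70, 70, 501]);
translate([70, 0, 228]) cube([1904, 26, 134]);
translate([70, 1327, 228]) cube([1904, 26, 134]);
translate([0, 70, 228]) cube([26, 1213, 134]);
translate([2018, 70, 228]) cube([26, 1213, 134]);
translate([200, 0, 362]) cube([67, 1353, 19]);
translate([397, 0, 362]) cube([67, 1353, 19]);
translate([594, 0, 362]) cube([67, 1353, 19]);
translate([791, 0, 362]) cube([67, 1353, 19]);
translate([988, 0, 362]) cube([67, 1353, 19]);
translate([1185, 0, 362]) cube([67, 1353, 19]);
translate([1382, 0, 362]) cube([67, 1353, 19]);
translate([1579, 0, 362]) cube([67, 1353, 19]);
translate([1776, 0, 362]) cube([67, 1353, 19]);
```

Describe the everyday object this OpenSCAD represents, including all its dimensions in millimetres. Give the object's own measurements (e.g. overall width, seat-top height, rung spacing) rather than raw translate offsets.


A bed frame 2044 mm long (x) by 1353 mm wide (y). Four 70×70 mm corner posts, 501 mm tall, at the corners of the footprint. Four rails of 26 mm thickness and 134 mm height run between adjacent posts with their undersides at z = 228 mm, their outer faces flush with the outside of the frame (the two x-running rails run between the posts' inner faces; the two y-running rails run between the posts' inner faces). 9 slats, each 67 mm wide (x) and 19 mm thick, lie across the top of the two x-running rails, running the full 1353 mm width of the frame in y; along x they sit between the end posts with a 130 mm gap after the −x posts and between neighbouring slats, leaving 131 mm before the +x posts.


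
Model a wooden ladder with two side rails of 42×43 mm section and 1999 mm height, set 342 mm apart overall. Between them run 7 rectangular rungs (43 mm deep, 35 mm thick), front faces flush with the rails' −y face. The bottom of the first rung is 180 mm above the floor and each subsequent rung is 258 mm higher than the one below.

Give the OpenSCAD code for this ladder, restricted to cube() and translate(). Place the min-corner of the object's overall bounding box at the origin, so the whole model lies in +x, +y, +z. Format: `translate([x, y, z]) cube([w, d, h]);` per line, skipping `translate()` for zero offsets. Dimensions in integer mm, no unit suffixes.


cube([42, 43, 1999]);
translate([300, 0, 0]) cube([42, 43, 1999]);
translate([42, 0, 180]) cube([258, 43, 35]);
translate([42, 0, 438]) cube([258, 43, 35]);
translate([42, 0, 696]) cube([258, 43, 35]);
translate([42, 0, 954]) cube([258, 43, 35]);
translate([42, 0, 1212]) cube([258, 43, 35]);
translate([42, 0, 1470]) cube([258, 43, 35]);
translate([42, 0, 1728]) cube([258, 43, 35]);


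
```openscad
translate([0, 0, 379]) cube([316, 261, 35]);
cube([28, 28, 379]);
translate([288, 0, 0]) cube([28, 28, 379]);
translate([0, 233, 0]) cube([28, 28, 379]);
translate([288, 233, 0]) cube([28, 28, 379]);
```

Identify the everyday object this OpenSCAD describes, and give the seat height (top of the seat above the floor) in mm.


A stool. The seat height is 414 mm.

A 316×261×35 slab at z = 379 on four corner posts — a stool. The seat top is 379 + 35 = 414 mm.


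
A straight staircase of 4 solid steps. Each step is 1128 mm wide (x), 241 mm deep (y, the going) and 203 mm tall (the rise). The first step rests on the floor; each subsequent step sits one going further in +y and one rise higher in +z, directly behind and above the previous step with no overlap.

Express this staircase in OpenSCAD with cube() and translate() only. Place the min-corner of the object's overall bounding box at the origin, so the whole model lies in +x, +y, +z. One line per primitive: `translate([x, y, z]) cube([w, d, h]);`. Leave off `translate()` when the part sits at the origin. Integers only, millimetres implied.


cube([1128, 241, 203]);
translate([0, 241, 203]) cube([1128, 241, 203]);
translate([0, 482, 406]) cube([1128, 241, 203]);
translate([0, 723, 609]) cube([1128, 241, 203]);


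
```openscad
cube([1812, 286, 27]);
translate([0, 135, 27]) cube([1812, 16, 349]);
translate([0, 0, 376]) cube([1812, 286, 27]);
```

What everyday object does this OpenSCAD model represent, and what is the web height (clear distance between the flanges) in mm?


An I-beam. The web height is 349 mm.

Two wide flanges with a thin centred web — an I-beam. Overall 403 mm minus two 27 mm flanges gives a web of 403 − 2·27 = 349 mm.


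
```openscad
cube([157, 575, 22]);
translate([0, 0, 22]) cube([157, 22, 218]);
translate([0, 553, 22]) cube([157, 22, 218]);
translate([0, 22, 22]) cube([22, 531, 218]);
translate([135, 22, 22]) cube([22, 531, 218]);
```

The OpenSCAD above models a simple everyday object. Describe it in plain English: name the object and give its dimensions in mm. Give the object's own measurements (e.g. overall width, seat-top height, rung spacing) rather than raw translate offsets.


An open-topped rectangular box: outside dimensions 157×575×240 mm, with a uniform wall and base thickness of 22 mm. The base is a full 157×575 slab on the floor; four walls sit on top of the base. The front and back walls (the −y and +y sides) span the full width; the two side walls fit between them.


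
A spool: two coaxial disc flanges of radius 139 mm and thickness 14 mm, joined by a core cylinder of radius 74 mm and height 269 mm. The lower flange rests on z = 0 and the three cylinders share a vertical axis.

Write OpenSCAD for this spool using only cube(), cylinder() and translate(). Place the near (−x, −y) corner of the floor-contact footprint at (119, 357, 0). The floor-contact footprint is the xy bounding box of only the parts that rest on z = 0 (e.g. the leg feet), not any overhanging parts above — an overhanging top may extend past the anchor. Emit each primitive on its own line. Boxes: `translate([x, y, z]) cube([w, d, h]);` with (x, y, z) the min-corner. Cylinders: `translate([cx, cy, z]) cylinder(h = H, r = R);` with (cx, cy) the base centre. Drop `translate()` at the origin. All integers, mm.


translate([258, 496, 0]) cylinder(h = 14, r = 139);
translate([258, 496, 14]) cylinder(h = 269, r = 74);
translate([258, 496, 283]) cylinder(h = 14, r = 139);


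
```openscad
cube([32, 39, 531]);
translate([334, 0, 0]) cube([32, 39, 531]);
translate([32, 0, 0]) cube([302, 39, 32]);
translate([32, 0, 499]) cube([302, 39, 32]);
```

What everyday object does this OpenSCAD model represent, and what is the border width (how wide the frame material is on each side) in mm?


A picture frame. The border width is 32 mm.

Four thin pieces enclosing a rectangular opening — a picture frame. The two full-height stiles are 531 mm tall; the top rail sits at z = 499 and is 32 mm tall, so the border above the opening is 531 − 499 = 32 mm, matching the stile x-width.


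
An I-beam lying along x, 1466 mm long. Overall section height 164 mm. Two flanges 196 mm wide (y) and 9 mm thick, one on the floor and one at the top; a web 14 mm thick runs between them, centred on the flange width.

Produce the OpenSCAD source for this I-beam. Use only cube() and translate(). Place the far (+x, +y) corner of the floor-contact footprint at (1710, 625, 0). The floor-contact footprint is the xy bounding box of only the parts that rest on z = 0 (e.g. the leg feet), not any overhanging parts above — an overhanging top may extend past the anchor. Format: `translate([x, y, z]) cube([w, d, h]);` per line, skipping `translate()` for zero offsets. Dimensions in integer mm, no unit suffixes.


translate([244, 429, 0]) cube([1466, 196, 9]);
translate([244, 520, 9]) cube([1466, 14, 146]);
translate([244, 429, 155]) cube([1466, 196, 9]);


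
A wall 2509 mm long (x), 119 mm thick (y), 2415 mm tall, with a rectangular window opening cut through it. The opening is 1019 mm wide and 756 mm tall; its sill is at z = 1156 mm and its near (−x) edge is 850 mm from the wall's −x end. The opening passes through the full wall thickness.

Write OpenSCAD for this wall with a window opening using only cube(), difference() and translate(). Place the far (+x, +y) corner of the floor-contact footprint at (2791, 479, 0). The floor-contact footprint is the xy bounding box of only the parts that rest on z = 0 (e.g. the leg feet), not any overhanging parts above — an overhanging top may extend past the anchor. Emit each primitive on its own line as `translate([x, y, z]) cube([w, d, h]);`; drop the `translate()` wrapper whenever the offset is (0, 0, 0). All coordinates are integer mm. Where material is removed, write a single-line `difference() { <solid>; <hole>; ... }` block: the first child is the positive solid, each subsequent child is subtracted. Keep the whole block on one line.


difference() { translate([282, 360, 0]) cube([2509, 119, 2415]); translate([1132, 360, 1156]) cube([1019, 119, 756]); }


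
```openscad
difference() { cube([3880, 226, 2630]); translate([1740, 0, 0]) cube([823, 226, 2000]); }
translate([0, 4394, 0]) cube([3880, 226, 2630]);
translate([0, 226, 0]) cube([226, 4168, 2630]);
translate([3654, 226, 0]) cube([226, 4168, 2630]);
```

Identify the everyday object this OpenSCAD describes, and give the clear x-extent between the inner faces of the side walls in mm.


A single room. The interior width is 3428 mm.

Four walls enclosing a rectangle with a door in the front wall — a room. Outside width 3880 minus two 226 mm walls gives 3428 mm.


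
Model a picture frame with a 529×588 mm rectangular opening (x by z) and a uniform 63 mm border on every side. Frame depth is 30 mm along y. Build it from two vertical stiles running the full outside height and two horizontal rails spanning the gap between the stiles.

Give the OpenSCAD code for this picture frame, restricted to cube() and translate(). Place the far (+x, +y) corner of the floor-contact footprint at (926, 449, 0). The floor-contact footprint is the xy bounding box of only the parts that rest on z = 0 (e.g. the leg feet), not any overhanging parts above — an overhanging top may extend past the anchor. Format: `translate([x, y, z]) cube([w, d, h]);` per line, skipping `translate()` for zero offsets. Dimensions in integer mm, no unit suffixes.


translate([271, 419, 0]) cube([63, 30, 714]);
translate([863, 419, 0]) cube([63, 30, 714]);
translate([334, 419, 0]) cube([529, 30, 63]);
translate([334, 419, 651]) cube([529, 30, 63]);


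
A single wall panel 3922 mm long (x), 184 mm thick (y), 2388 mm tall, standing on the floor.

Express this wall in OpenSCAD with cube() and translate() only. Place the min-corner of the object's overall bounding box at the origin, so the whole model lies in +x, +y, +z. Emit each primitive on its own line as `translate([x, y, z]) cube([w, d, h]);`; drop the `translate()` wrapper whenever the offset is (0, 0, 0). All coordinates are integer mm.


cube([3922, 184, 2388]);


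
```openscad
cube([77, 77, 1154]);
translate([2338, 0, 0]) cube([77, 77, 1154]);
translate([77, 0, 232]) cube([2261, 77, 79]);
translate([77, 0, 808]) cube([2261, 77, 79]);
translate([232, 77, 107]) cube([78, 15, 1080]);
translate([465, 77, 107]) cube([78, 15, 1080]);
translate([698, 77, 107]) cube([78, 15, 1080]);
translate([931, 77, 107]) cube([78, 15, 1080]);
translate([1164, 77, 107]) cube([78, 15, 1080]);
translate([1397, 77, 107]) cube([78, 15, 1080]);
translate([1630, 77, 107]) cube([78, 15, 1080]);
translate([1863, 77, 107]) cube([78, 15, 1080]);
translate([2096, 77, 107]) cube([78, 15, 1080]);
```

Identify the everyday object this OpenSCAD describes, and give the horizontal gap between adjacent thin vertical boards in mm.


A fence section. The picket gap is 155 mm.

Two posts, two rails, 9 pickets — a fence section. Span 2261 mm holds 9 pickets of 78 mm with 10 equal gaps: ⌊(2261 − 9·78) / 10⌋ = 155 mm.


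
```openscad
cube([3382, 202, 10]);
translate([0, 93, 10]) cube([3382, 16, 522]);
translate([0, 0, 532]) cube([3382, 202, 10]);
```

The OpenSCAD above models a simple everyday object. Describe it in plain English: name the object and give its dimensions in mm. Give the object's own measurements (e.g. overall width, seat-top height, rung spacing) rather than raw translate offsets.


An I-beam lying along x, 3382 mm long. Overall section height 542 mm. Two flanges 202 mm wide (y) and 10 mm thick, one on the floor and one at the top; a web 16 mm thick runs between them, centred on the flange width.


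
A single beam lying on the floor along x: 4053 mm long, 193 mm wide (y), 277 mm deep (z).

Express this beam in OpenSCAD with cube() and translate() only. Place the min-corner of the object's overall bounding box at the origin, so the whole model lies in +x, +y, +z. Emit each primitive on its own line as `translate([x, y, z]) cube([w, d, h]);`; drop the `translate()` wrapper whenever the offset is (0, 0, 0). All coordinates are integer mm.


cube([4053, 193, 277]);


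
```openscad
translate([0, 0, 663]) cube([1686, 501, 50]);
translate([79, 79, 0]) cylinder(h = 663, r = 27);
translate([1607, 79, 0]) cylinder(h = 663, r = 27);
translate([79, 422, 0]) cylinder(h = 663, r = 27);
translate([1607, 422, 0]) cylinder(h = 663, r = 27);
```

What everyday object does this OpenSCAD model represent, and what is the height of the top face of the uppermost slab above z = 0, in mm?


A table. The table height is 713 mm.

A 1686×501×50 slab sits at z = 663 on four Ø54 mm round legs — a table. The top surface is at 663 + 50 = 713 mm.


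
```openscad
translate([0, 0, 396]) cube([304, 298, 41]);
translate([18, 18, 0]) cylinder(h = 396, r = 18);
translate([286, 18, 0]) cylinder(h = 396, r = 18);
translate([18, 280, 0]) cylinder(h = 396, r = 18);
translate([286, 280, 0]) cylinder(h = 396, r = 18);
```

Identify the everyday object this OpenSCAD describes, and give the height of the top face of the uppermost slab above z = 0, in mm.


A stool. The seat height is 437 mm.

A 304×298×41 slab at z = 396 on four corner cylinders — a stool. The seat top is 396 + 41 = 437 mm.


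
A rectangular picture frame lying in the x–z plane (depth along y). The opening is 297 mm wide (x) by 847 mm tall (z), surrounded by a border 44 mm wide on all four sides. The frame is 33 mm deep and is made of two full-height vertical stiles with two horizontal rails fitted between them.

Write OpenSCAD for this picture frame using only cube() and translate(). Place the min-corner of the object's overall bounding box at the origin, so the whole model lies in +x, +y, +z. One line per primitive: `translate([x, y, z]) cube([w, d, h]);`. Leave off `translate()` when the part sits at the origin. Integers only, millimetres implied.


cube([44, 33, 935]);
translate([341, 0, 0]) cube([44, 33, 935]);
translate([44, 0, 0]) cube([297, 33, 44]);
translate([44, 0, 891]) cube([297, 33, 44]);


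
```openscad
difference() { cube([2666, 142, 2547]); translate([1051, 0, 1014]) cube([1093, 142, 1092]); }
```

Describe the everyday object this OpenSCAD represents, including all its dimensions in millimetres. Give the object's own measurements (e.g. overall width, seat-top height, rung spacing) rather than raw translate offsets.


A wall 2666 mm long (x), 142 mm thick (y), 2547 mm tall, with a rectangular window opening cut through it. The opening is 1093 mm wide and 1092 mm tall; its sill is at z = 1014 mm and its near (−x) edge is 1051 mm from the wall's −x end. The opening passes through the full wall thickness.


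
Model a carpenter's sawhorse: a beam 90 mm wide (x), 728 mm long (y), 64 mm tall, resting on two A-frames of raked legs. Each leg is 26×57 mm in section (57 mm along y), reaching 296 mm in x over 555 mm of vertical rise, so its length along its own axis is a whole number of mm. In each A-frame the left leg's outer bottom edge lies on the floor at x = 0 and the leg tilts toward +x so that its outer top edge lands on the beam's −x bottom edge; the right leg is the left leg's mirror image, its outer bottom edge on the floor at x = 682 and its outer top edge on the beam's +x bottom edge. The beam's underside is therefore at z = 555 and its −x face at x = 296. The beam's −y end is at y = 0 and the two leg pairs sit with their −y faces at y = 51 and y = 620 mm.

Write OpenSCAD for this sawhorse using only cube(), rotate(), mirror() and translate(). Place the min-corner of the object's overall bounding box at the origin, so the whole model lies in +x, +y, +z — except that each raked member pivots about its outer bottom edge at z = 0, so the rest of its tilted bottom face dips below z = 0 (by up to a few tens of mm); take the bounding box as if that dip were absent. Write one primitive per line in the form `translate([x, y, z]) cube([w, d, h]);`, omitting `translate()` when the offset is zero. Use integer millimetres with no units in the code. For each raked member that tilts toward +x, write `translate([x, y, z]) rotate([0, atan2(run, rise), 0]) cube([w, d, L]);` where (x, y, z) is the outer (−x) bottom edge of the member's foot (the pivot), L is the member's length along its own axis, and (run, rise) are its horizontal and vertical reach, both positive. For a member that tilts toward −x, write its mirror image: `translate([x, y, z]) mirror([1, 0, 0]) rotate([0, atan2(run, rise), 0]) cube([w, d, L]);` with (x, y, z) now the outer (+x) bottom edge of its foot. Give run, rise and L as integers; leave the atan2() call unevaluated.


translate([296, 0, 555]) cube([90, 728, 64]);
translate([0, 51, 0]) rotate([0, atan2(296, 555), 0]) cube([26, 57, 629]);
translate([682, 51, 0]) mirror([1, 0, 0]) rotate([0, atan2(296, 555), 0]) cube([26, 57, 629]);
translate([0, 620, 0]) rotate([0, atan2(296, 555), 0]) cube([26, 57, 629]);
translate([682, 620, 0]) mirror([1, 0, 0]) rotate([0, atan2(296, 555), 0]) cube([26, 57, 629]);


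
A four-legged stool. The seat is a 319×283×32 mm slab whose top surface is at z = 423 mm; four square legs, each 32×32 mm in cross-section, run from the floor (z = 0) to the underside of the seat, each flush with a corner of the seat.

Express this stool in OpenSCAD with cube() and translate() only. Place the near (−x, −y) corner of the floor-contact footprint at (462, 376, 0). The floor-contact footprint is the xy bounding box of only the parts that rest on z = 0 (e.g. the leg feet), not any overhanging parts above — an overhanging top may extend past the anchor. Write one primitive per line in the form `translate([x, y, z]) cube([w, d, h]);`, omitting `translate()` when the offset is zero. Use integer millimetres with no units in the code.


translate([462, 376, 391]) cube([319, 283, 32]);
translate([462, 376, 0]) cube([32, 32, 391]);
translate([749, 376, 0]) cube([32, 32, 391]);
translate([462, 627, 0]) cube([32, 32, 391]);
translate([749, 627, 0]) cube([32, 32, 391]);


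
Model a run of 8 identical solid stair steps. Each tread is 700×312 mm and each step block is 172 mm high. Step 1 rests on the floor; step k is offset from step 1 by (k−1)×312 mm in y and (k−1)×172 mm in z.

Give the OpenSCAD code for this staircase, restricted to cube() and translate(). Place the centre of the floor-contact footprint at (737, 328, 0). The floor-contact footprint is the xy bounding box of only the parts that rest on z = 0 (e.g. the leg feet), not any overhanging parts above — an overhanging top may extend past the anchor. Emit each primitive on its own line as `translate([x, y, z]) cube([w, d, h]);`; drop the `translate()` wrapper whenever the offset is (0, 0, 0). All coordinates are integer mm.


translate([387, 172, 0]) cube([700, 312, 172]);
translate([387, 484, 172]) cube([700, 312, 172]);
translate([387, 796, 344]) cube([700, 312, 172]);
translate([387, 1108, 516]) cube([700, 312, 172]);
translate([387, 1420, 688]) cube([700, 312, 172]);
translate([387, 1732, 860]) cube([700, 312, 172]);
translate([387, 2044, 1032]) cube([700, 312, 172]);
translate([387, 2356, 1204]) cube([700, 312, 172]);


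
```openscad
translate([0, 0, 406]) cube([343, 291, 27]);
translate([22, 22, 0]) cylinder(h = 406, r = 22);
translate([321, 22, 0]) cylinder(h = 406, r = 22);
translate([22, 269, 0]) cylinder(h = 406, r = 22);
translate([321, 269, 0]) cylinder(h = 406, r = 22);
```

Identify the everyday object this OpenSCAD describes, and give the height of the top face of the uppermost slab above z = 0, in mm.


A stool. The seat height is 433 mm.

A 343×291×27 slab at z = 406 on four corner cylinders — a stool. The seat top is 406 + 27 = 433 mm.


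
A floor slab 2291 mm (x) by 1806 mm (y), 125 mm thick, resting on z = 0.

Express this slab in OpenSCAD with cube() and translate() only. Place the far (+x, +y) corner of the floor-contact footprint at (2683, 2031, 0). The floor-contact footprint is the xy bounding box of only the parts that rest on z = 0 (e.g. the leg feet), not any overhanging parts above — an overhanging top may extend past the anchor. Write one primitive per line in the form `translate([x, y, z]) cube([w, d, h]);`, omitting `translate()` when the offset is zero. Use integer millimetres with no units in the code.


translate([392, 225, 0]) cube([2291, 1806, 125]);


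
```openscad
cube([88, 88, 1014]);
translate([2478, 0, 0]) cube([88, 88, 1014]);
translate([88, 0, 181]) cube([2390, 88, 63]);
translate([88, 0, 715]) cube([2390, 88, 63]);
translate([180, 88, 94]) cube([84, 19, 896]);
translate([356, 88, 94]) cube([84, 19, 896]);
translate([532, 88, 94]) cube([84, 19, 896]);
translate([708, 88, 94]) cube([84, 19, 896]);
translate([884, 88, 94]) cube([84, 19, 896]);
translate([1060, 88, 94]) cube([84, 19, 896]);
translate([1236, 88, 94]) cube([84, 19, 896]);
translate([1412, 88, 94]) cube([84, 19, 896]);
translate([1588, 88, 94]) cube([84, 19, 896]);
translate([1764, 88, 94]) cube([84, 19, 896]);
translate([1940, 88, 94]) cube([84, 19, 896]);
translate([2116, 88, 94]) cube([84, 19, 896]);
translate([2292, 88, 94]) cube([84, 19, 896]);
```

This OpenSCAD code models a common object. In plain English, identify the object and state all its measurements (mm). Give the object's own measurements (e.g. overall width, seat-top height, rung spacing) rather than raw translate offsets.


A fence section. Two 88×88 mm posts, 1014 mm tall, stand on the floor with a clear span of 2390 mm between their inner faces. Two horizontal rails of 88×63 mm section span the gap between the posts with their undersides at z = 181 mm and z = 715 mm, flush with the posts' −y face. 13 pickets, each 84 mm wide, 19 mm thick and 896 mm tall, are fixed to the +y face of the rails with their bottoms at z = 94 mm, spaced across the span with a 92 mm gap after the −x post and between neighbouring pickets, with 102 mm left before the +x post.


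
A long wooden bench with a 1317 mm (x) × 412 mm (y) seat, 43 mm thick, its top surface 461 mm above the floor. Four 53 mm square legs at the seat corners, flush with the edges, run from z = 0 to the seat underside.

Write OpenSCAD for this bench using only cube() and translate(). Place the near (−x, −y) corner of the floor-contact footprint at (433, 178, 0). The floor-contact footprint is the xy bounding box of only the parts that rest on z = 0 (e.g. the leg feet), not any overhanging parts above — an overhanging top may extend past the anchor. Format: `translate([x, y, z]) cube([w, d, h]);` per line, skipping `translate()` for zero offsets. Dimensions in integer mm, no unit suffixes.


// leg_h = 461 − 43 = 418
translate([433, 178, 418]) cube([1317, 412, 43]);
translate([433, 178, 0]) cube([53, 53, 418]);
translate([433, 537, 0]) cube([53, 53, 418]);
translate([1697, 178, 0]) cube([53, 53, 418]);
translate([1697, 537, 0]) cube([53, 53, 418]);


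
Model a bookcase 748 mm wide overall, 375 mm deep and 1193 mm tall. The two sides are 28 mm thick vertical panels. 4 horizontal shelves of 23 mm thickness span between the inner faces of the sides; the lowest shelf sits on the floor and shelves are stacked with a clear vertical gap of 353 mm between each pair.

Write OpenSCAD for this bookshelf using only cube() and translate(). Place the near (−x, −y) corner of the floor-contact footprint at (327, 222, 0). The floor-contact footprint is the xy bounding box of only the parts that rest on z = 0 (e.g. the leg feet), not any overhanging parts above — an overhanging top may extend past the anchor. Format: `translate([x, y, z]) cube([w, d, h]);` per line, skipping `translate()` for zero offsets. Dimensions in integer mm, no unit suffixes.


translate([327, 222, 0]) cube([28, 375, 1193]);
translate([1047, 222, 0]) cube([28, 375, 1193]);
translate([355, 222, 0]) cube([692, 375, 23]);
translate([355, 222, 376]) cube([692, 375, 23]);
translate([355, 222, 752]) cube([692, 375, 23]);
translate([355, 222, 1128]) cube([692, 375, 23]);


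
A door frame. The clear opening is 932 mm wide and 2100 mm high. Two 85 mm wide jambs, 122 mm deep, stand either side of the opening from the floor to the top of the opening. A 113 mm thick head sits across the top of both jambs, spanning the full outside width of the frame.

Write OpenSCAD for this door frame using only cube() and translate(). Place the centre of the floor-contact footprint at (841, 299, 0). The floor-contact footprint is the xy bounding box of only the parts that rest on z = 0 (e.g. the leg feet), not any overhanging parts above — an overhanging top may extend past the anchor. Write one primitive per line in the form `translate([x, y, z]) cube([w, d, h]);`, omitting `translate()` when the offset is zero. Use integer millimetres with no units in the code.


translate([290, 238, 0]) cube([85, 122, 2100]);
translate([1307, 238, 0]) cube([85, 122, 2100]);
translate([290, 238, 2100]) cube([1102, 122, 113]);


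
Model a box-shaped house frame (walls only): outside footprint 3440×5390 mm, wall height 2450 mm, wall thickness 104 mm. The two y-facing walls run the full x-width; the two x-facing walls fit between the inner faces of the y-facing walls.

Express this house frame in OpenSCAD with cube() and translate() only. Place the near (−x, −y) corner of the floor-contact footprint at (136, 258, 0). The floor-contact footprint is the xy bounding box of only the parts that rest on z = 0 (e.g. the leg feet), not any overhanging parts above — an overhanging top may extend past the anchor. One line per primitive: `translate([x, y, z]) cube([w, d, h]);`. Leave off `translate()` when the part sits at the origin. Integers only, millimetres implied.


translate([136, 258, 0]) cube([3440, 104, 2450]);
translate([136, 5544, 0]) cube([3440, 104, 2450]);
translate([136, 362, 0]) cube([104, 5182, 2450]);
translate([3472, 362, 0]) cube([104, 5182, 2450]);


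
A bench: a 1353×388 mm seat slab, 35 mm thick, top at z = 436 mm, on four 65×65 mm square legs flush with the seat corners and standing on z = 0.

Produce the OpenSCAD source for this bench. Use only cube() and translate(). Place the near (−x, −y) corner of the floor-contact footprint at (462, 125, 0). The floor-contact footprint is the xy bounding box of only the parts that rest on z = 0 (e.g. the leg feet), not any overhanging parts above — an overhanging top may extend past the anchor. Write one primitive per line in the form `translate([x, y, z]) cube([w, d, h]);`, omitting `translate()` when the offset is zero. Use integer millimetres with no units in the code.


translate([462, 125, 401]) cube([1353, 388, 35]);
translate([462, 125, 0]) cube([65, 65, 401]);
translate([462, 448, 0]) cube([65, 65, 401]);
translate([1750, 125, 0]) cube([65, 65, 401]);
translate([1750, 448, 0]) cube([65, 65, 401]);


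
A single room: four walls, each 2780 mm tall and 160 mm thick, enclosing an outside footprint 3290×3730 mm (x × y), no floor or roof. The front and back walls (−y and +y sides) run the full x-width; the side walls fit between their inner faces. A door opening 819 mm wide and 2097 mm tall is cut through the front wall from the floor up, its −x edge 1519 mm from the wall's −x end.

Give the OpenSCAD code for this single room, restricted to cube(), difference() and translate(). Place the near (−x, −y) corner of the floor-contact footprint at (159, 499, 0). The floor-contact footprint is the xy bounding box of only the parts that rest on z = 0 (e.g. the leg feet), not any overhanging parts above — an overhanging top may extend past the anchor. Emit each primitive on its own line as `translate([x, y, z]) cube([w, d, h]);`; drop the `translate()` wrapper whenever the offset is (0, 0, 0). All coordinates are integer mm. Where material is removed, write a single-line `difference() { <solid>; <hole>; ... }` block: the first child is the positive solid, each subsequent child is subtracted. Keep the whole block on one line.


difference() { translate([159, 499, 0]) cube([3290, 160, 2780]); translate([1678, 499, 0]) cube([819, 160, 2097]); }
translate([159, 4069, 0]) cube([3290, 160, 2780]);
translate([159, 659, 0]) cube([160, 3410, 2780]);
translate([3289, 659, 0]) cube([160, 3410, 2780]);


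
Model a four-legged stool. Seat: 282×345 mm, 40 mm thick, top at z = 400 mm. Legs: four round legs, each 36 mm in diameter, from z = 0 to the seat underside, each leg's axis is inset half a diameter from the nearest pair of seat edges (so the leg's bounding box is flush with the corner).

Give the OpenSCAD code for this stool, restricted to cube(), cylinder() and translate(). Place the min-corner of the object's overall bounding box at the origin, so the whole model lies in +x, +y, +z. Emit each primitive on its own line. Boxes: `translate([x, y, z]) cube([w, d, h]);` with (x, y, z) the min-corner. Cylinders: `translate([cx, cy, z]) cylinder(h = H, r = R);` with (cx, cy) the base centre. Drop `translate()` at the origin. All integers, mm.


translate([0, 0, 360]) cube([282, 345, 40]);
translate([18, 18, 0]) cylinder(h = 360, r = 18);
translate([264, 18, 0]) cylinder(h = 360, r = 18);
translate([18, 327, 0]) cylinder(h = 360, r = 18);
translate([264, 327, 0]) cylinder(h = 360, r = 18);


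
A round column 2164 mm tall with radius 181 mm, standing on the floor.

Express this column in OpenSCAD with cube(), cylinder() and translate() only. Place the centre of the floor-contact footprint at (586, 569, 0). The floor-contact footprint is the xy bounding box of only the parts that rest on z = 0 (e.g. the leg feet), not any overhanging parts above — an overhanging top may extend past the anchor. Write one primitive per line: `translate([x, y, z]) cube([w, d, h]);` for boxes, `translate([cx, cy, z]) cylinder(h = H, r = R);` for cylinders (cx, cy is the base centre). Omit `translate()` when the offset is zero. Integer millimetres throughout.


translate([586, 569, 0]) cylinder(h = 2164, r = 181);
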